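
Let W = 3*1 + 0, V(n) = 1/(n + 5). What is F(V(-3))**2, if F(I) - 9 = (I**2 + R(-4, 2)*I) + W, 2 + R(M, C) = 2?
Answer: 2401/16 ≈ 150.06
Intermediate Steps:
V(n) = 1/(5 + n)
W = 3 (W = 3 + 0 = 3)
R(M, C) = 0 (R(M, C) = -2 + 2 = 0)
F(I) = 12 + I**2 (F(I) = 9 + ((I**2 + 0*I) + 3) = 9 + ((I**2 + 0) + 3) = 9 + (I**2 + 3) = 9 + (3 + I**2) = 12 + I**2)
F(V(-3))**2 = (12 + (1/(5 - 3))**2)**2 = (12 + (1/2)**2)**2 = (12 + 1/4)**2 = (49/4)**2 = 2401/16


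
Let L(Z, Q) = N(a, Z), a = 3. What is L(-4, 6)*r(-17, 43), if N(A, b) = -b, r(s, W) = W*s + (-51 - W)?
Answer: -3300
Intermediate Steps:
r(s, W) = -51 - W + W*s
L(Z, Q) = -Z
L(-4, 6)*r(-17, 43) = (-1*(-4))*(-51 - 1*43 + 43*(-17)) = 4*(-51 - 43 - 731) = 4*(-825) = -3300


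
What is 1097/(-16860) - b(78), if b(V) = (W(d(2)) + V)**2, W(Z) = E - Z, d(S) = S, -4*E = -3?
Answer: -397263923/67440 ≈ -5890.6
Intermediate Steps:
E = 3/4 (E = -1/4*(-3) = 3/4 ≈ 0.75000)
W(Z) = 3/4 - Z
b(V) = (-5/4 + V)**2 (b(V) = ((3/4 - 1*2) + V)**2 = ((3/4 - 2) + V)**2 = (-5/4 + V)**2)
1097/(-16860) - b(78) = 1097/(-16860) - (-5 + 4*78)**2/16 = 1097*(-1/16860) - (-5 + 312)**2/16 = -1097/16860 - 307**2/16 = -1097/16860 - 94249/16 = -397263923/67440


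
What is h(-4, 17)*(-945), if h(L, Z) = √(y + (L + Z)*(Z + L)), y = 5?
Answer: -945*√174 ≈ -12465.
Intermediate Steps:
h(L, Z) = √(5 + (L + Z)²) (h(L, Z) = √(5 + (L + Z)*(Z + L)) = √(5 + (L + Z)*(L + Z)) = √(5 + (L + Z)²))
h(-4, 17)*(-945) = √(5 + (-4 + 17)²)*(-945) = √(5 + 13²)*(-945) = √(5 + 169)*(-945) = √174*(-945) = -945*√174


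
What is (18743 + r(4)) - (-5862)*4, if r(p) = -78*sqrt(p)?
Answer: 42035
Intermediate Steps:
(18743 + r(4)) - (-5862)*4 = (18743 - 78*sqrt(4)) - (-5862)*4 = (18743 - 78*2) - 977*(-24) = (18743 - 156) + 23448 = 18587 + 23448 = 42035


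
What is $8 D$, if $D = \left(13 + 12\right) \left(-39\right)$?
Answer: $-7800$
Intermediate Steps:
$D = -975$ ($D = 25 \left(-39\right) = -975$)
$8 D = 8 \left(-975\right) = -7800$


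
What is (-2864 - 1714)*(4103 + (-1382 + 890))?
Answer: -16531158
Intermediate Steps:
(-2864 - 1714)*(4103 + (-1382 + 890)) = -4578*(4103 - 492) = -4578*3611 = -16531158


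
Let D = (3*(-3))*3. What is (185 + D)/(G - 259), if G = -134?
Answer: -158/393 ≈ -0.40204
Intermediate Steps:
D = -27 (D = -9*3 = -27)
(185 + D)/(G - 259) = (185 - 27)/(-134 - 259) = 158/(-393) = 158*(-1/393) = -158/393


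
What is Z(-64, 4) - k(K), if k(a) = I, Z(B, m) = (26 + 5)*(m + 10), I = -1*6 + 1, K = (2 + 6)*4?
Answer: 439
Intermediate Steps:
K = 32 (K = 8*4 = 32)
I = -5 (I = -6 + 1 = -5)
Z(B, m) = 310 + 31*m (Z(B, m) = 31*(10 + m) = 310 + 31*m)
k(a) = -5
Z(-64, 4) - k(K) = (310 + 31*4) - 1*(-5) = (310 + 124) + 5 = 434 + 5 = 439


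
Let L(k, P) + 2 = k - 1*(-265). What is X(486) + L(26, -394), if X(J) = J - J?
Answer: 289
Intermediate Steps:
L(k, P) = 263 + k (L(k, P) = -2 + (k - 1*(-265)) = -2 + (k + 265) = -2 + (265 + k) = 263 + k)
X(J) = 0
X(486) + L(26, -394) = 0 + (263 + 26) = 0 + 289 = 289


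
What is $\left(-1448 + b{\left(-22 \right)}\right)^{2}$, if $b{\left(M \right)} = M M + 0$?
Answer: $929296$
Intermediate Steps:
$b{\left(M \right)} = M^{2}$ ($b{\left(M \right)} = M^{2} + 0 = M^{2}$)
$\left(-1448 + b{\left(-22 \right)}\right)^{2} = \left(-1448 + \left(-22\right)^{2}\right)^{2} = \left(-1448 + 484\right)^{2} = \left(-964\right)^{2} = 929296$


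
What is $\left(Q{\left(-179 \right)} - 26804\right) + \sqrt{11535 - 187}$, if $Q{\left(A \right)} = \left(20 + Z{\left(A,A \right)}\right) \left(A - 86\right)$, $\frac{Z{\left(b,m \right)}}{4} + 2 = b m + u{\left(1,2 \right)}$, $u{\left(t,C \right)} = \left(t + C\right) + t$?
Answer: $-33997684 + 2 \sqrt{2837} \approx -3.3998 \cdot 10^{7}$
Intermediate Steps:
$u{\left(t,C \right)} = C + 2 t$ ($u{\left(t,C \right)} = \left(C + t\right) + t = C + 2 t$)
$Z{\left(b,m \right)} = 8 + 4 b m$ ($Z{\left(b,m \right)} = -8 + 4 \left(b m + \left(2 + 2 \cdot 1\right)\right) = -8 + 4 \left(b m + \left(2 + 2\right)\right) = -8 + 4 \left(b m + 4\right) = -8 + 4 \left(4 + b m\right) = -8 + \left(16 + 4 b m\right) = 8 + 4 b m$)
$Q{\left(A \right)} = \left(-86 + A\right) \left(28 + 4 A^{2}\right)$ ($Q{\left(A \right)} = \left(20 + \left(8 + 4 A A\right)\right) \left(A - 86\right) = \left(20 + \left(8 + 4 A^{2}\right)\right) \left(-86 + A\right) = \left(28 + 4 A^{2}\right) \left(-86 + A\right) = \left(-86 + A\right) \left(28 + 4 A^{2}\right)$)
$\left(Q{\left(-179 \right)} - 26804\right) + \sqrt{11535 - 187} = \left(\left(-2408 - 344 \left(-179\right)^{2} + 4 \left(-179\right)^{3} + 28 \left(-179\right)\right) - 26804\right) + \sqrt{11535 - 187} = \left(\left(-2408 - 11022104 + 4 \left(-5735339\right) - 5012\right) - 26804\right) + \sqrt{11348} = \left(\left(-2408 - 11022104 - 22941356 - 5012\right) - 26804\right) + 2 \sqrt{2837} = \left(-33970880 - 26804\right) + 2 \sqrt{2837} = -33997684 + 2 \sqrt{2837}$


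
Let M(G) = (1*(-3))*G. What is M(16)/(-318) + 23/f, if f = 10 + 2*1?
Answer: 1315/636 ≈ 2.0676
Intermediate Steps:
f = 12 (f = 10 + 2 = 12)
M(G) = -3*G
M(16)/(-318) + 23/f = -3*16/(-318) + 23/12 = -48*(-1/318) + 23*(1/12) = 8/53 + 23/12 = 1315/636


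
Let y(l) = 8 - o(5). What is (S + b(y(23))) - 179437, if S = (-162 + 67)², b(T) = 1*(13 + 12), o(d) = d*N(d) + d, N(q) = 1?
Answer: -170387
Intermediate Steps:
o(d) = 2*d (o(d) = d*1 + d = d + d = 2*d)
y(l) = -2 (y(l) = 8 - 2*5 = 8 - 1*10 = 8 - 10 = -2)
b(T) = 25 (b(T) = 1*25 = 25)
S = 9025 (S = (-95)² = 9025)
(S + b(y(23))) - 179437 = (9025 + 25) - 179437 = 9050 - 179437 = -170387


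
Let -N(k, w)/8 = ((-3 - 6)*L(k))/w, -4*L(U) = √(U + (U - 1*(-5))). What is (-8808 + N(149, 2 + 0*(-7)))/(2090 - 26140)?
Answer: 4404/12025 + 9*√303/24050 ≈ 0.37275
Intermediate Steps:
L(U) = -√(5 + 2*U)/4 (L(U) = -√(U + (U - 1*(-5)))/4 = -√(U + (U + 5))/4 = -√(U + (5 + U))/4 = -√(5 + 2*U)/4)
N(k, w) = -18*√(5 + 2*k)/w (N(k, w) = -8*(-3 - 6)*(-√(5 + 2*k)/4)/w = -8*(-(-9)*√(5 + 2*k)/4)/w = -8*9*√(5 + 2*k)/4/w = -18*√(5 + 2*k)/w)
(-8808 + N(149, 2 + 0*(-7)))/(2090 - 26140) = (-8808 - 18*√(5 + 2*149)/(2 + 0*(-7)))/(2090 - 26140) = (-8808 - 18*√(5 + 298)/(2 + 0))/(-24050) = (-8808 - 18*√303/2)*(-1/24050) = (-8808 - 18*½*√303)*(-1/24050) = (-8808 - 9*√303)*(-1/24050) = 4404/12025 + 9*√303/24050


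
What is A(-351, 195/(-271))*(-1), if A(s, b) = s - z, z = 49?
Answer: 400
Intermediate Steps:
A(s, b) = -49 + s (A(s, b) = s - 1*49 = s - 49 = -49 + s)
A(-351, 195/(-271))*(-1) = (-49 - 351)*(-1) = -400*(-1) = 400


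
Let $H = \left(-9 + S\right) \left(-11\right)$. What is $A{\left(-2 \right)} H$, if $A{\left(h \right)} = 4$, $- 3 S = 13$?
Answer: $\frac{1760}{3} \approx 586.67$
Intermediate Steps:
$S = - \frac{13}{3}$ ($S = \left(- \frac{1}{3}\right) 13 = - \frac{13}{3} \approx -4.3333$)
$H = \frac{440}{3}$ ($H = \left(-9 - \frac{13}{3}\right) \left(-11\right) = \left(- \frac{40}{3}\right) \left(-11\right) = \frac{440}{3} \approx 146.67$)
$A{\left(-2 \right)} H = 4 \cdot \frac{440}{3} = \frac{1760}{3}$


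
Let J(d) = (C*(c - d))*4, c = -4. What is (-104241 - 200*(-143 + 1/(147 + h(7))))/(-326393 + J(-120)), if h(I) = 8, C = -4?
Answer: 2344911/10175719 ≈ 0.23044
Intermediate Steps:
J(d) = 64 + 16*d (J(d) = -4*(-4 - d)*4 = (16 + 4*d)*4 = 64 + 16*d)
(-104241 - 200*(-143 + 1/(147 + h(7))))/(-326393 + J(-120)) = (-104241 - 200*(-143 + 1/(147 + 8)))/(-326393 + (64 + 16*(-120))) = (-104241 - 200*(-143 + 1/155))/(-326393 + (64 - 1920)) = (-104241 - 200*(-143 + 1/155))/(-326393 - 1856) = (-104241 - 200*(-22164/155))/(-328249) = (-104241 + 886560/31)*(-1/328249) = -2344911/31*(-1/328249) = 2344911/10175719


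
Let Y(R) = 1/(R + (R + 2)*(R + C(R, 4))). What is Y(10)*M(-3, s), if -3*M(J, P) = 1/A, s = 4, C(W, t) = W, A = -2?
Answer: 1/1500 ≈ 0.00066667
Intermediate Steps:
M(J, P) = 1/6 (M(J, P) = -1/3/(-2) = -1/3*(-1/2) = 1/6)
Y(R) = 1/(R + 2*R*(2 + R)) (Y(R) = 1/(R + (R + 2)*(R + R)) = 1/(R + (2 + R)*(2*R)) = 1/(R + 2*R*(2 + R)))
Y(10)*M(-3, s) = (1/(10*(5 + 2*10)))*(1/6) = (1/(10*(5 + 20)))*(1/6) = ((1/10)/25)*(1/6) = ((1/10)*(1/25))*(1/6) = (1/250)*(1/6) = 1/1500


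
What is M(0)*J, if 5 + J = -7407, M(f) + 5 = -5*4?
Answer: 185300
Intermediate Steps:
M(f) = -25 (M(f) = -5 - 5*4 = -5 - 20 = -25)
J = -7412 (J = -5 - 7407 = -7412)
M(0)*J = -25*(-7412) = 185300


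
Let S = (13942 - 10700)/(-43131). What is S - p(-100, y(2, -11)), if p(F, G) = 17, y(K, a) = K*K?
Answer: -736469/43131 ≈ -17.075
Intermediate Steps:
y(K, a) = K²
S = -3242/43131 (S = 3242*(-1/43131) = -3242/43131 ≈ -0.075166)
S - p(-100, y(2, -11)) = -3242/43131 - 1*17 = -3242/43131 - 17 = -736469/43131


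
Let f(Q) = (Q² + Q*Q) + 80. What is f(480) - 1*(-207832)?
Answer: 668712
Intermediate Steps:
f(Q) = 80 + 2*Q² (f(Q) = (Q² + Q²) + 80 = 2*Q² + 80 = 80 + 2*Q²)
f(480) - 1*(-207832) = (80 + 2*480²) - 1*(-207832) = (80 + 2*230400) + 207832 = (80 + 460800) + 207832 = 460880 + 207832 = 668712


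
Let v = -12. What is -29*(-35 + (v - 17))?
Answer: 1856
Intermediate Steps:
-29*(-35 + (v - 17)) = -29*(-35 + (-12 - 17)) = -29*(-35 - 29) = -29*(-64) = 1856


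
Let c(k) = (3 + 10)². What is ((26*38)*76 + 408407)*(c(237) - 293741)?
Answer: -141940594140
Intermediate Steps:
c(k) = 169 (c(k) = 13² = 169)
((26*38)*76 + 408407)*(c(237) - 293741) = ((26*38)*76 + 408407)*(169 - 293741) = (988*76 + 408407)*(-293572) = (75088 + 408407)*(-293572) = 483495*(-293572) = -141940594140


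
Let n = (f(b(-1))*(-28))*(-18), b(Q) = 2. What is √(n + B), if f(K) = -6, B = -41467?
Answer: I*√44491 ≈ 210.93*I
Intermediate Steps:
n = -3024 (n = -6*(-28)*(-18) = 168*(-18) = -3024)
√(n + B) = √(-3024 - 41467) = √(-44491) = I*√44491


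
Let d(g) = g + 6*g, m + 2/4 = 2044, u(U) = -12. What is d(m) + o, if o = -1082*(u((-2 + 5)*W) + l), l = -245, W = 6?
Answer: 584757/2 ≈ 2.9238e+5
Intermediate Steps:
m = 4087/2 (m = -1/2 + 2044 = 4087/2 ≈ 2043.5)
d(g) = 7*g
o = 278074 (o = -1082*(-12 - 245) = -1082*(-257) = 278074)
d(m) + o = 7*(4087/2) + 278074 = 28609/2 + 278074 = 584757/2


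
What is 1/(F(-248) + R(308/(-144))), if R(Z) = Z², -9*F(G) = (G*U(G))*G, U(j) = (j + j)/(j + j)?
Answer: -1296/8850647 ≈ -0.00014643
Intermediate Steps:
U(j) = 1 (U(j) = (2*j)/((2*j)) = (2*j)*(1/(2*j)) = 1)
F(G) = -G²/9 (F(G) = -G*1*G/9 = -G*G/9 = -G²/9)
1/(F(-248) + R(308/(-144))) = 1/(-⅑*(-248)² + (308/(-144))²) = 1/(-⅑*61504 + (308*(-1/144))²) = 1/(-61504/9 + (-77/36)²) = 1/(-61504/9 + 5929/1296) = 1/(-8850647/1296) = -1296/8850647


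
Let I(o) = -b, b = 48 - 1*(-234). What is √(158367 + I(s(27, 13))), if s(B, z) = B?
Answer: 3*√17565 ≈ 397.60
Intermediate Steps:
b = 282 (b = 48 + 234 = 282)
I(o) = -282 (I(o) = -1*282 = -282)
√(158367 + I(s(27, 13))) = √(158367 - 282) = √158085 = 3*√17565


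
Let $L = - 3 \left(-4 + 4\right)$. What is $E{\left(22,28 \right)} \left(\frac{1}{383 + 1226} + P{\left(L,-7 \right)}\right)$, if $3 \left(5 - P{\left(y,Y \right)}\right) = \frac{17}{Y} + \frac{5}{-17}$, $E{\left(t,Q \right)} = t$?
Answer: $\frac{24887412}{191471} \approx 129.98$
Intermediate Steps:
$L = 0$ ($L = \left(-3\right) 0 = 0$)
$P{\left(y,Y \right)} = \frac{260}{51} - \frac{17}{3 Y}$ ($P{\left(y,Y \right)} = 5 - \frac{\frac{17}{Y} + \frac{5}{-17}}{3} = 5 - \frac{\frac{17}{Y} + 5 \left(- \frac{1}{17}\right)}{3} = 5 - \frac{\frac{17}{Y} - \frac{5}{17}}{3} = 5 - \frac{- \frac{5}{17} + \frac{17}{Y}}{3} = 5 + \left(\frac{5}{51} - \frac{17}{3 Y}\right) = \frac{260}{51} - \frac{17}{3 Y}$)
$E{\left(22,28 \right)} \left(\frac{1}{383 + 1226} + P{\left(L,-7 \right)}\right) = 22 \left(\frac{1}{383 + 1226} + \frac{-289 + 260 \left(-7\right)}{51 \left(-7\right)}\right) = 22 \left(\frac{1}{1609} + \frac{1}{51} \left(- \frac{1}{7}\right) \left(-289 - 1820\right)\right) = 22 \left(\frac{1}{1609} + \frac{1}{51} \left(- \frac{1}{7}\right) \left(-2109\right)\right) = 22 \left(\frac{1}{1609} + \frac{703}{119}\right) = 22 \cdot \frac{1131246}{191471} = \frac{24887412}{191471}$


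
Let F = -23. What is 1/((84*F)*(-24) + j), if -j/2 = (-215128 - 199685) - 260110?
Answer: 1/1396214 ≈ 7.1622e-7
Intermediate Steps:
j = 1349846 (j = -2*((-215128 - 199685) - 260110) = -2*(-414813 - 260110) = -2*(-674923) = 1349846)
1/((84*F)*(-24) + j) = 1/((84*(-23))*(-24) + 1349846) = 1/(-1932*(-24) + 1349846) = 1/(46368 + 1349846) = 1/1396214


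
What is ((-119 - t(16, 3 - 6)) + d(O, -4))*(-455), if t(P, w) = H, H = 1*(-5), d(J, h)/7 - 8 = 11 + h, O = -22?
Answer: 4095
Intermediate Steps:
d(J, h) = 133 + 7*h (d(J, h) = 56 + 7*(11 + h) = 56 + (77 + 7*h) = 133 + 7*h)
H = -5
t(P, w) = -5
((-119 - t(16, 3 - 6)) + d(O, -4))*(-455) = ((-119 - 1*(-5)) + (133 + 7*(-4)))*(-455) = ((-119 + 5) + (133 - 28))*(-455) = (-114 + 105)*(-455) = -9*(-455) = 4095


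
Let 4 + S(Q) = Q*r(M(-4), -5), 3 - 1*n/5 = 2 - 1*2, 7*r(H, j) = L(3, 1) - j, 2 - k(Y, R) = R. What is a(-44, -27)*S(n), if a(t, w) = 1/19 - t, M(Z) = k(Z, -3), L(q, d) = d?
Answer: 51894/133 ≈ 390.18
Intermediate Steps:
k(Y, R) = 2 - R
M(Z) = 5 (M(Z) = 2 - 1*(-3) = 2 + 3 = 5)
r(H, j) = ⅐ - j/7 (r(H, j) = (1 - j)/7 = ⅐ - j/7)
n = 15 (n = 15 - 5*(2 - 1*2) = 15 - 5*(2 - 2) = 15 - 5*0 = 15 + 0 = 15)
a(t, w) = 1/19 - t
S(Q) = -4 + 6*Q/7 (S(Q) = -4 + Q*(⅐ - ⅐*(-5)) = -4 + Q*(⅐ + 5/7) = -4 + Q*(6/7) = -4 + 6*Q/7)
a(-44, -27)*S(n) = (1/19 - 1*(-44))*(-4 + (6/7)*15) = (1/19 + 44)*(-4 + 90/7) = (837/19)*(62/7) = 51894/133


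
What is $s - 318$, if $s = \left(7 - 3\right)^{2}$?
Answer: $-302$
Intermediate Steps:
$s = 16$ ($s = 4^{2} = 16$)
$s - 318 = 16 - 318 = -302$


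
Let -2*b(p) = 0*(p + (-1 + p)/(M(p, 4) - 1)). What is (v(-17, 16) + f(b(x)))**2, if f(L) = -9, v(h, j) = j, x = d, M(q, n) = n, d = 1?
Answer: 49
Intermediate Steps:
x = 1
b(p) = 0 (b(p) = -0*(p + (-1 + p)/(4 - 1)) = -0*(p + (-1 + p)/3) = -0*(p + (-1 + p)*(1/3)) = -0*(p + (-1/3 + p/3)) = -0*(-1/3 + 4*p/3) = -1/2*0 = 0)
(v(-17, 16) + f(b(x)))**2 = (16 - 9)**2 = 7**2 = 49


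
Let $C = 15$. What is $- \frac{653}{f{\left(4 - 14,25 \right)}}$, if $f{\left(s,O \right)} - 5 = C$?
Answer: $- \frac{653}{20} \approx -32.65$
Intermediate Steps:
$f{\left(s,O \right)} = 20$ ($f{\left(s,O \right)} = 5 + 15 = 20$)
$- \frac{653}{f{\left(4 - 14,25 \right)}} = - \frac{653}{20}$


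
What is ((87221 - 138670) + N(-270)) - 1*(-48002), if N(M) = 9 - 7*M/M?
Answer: -3445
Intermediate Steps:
N(M) = 2 (N(M) = 9 - 7*1 = 9 - 7 = 2)
((87221 - 138670) + N(-270)) - 1*(-48002) = ((87221 - 138670) + 2) - 1*(-48002) = (-51449 + 2) + 48002 = -51447 + 48002 = -3445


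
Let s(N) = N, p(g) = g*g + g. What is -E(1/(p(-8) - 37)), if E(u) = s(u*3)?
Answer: -3/19 ≈ -0.15789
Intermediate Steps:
p(g) = g + g² (p(g) = g² + g = g + g²)
E(u) = 3*u (E(u) = u*3 = 3*u)
-E(1/(p(-8) - 37)) = -3/(-8*(1 - 8) - 37) = -3/(-8*(-7) - 37) = -3/(56 - 37) = -3/19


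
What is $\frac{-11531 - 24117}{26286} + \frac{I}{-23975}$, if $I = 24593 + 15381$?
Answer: $- \frac{952708682}{315103425} \approx -3.0235$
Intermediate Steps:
$I = 39974$
$\frac{-11531 - 24117}{26286} + \frac{I}{-23975} = \frac{-11531 - 24117}{26286} + \frac{39974}{-23975} = \left(-11531 - 24117\right) \frac{1}{26286} + 39974 \left(- \frac{1}{23975}\right) = \left(-35648\right) \frac{1}{26286} - \frac{39974}{23975} = - \frac{17824}{13143} - \frac{39974}{23975} = - \frac{952708682}{315103425}$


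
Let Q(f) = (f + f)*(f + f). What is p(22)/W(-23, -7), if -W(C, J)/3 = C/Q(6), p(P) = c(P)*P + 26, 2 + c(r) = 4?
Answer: 3360/23 ≈ 146.09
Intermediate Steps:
Q(f) = 4*f**2 (Q(f) = (2*f)*(2*f) = 4*f**2)
c(r) = 2 (c(r) = -2 + 4 = 2)
p(P) = 26 + 2*P (p(P) = 2*P + 26 = 26 + 2*P)
W(C, J) = -C/48 (W(C, J) = -3*C/(4*6**2) = -3*C/(4*36) = -3*C/144 = -C/48)
p(22)/W(-23, -7) = (26 + 2*22)/((-1/48*(-23))) = (26 + 44)/(23/48) = 70*(48/23) = 3360/23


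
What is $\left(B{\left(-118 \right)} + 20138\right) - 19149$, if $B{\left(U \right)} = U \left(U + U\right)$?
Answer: $28837$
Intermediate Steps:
$B{\left(U \right)} = 2 U^{2}$ ($B{\left(U \right)} = U 2 U = 2 U^{2}$)
$\left(B{\left(-118 \right)} + 20138\right) - 19149 = \left(2 \left(-118\right)^{2} + 20138\right) - 19149 = \left(2 \cdot 13924 + 20138\right) - 19149 = \left(27848 + 20138\right) - 19149 = 47986 - 19149 = 28837$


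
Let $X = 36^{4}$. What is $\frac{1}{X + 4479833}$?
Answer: $\frac{1}{6159449} \approx 1.6235 \cdot 10^{-7}$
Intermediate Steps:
$X = 1679616$
$\frac{1}{X + 4479833} = \frac{1}{1679616 + 4479833} = \frac{1}{6159449}$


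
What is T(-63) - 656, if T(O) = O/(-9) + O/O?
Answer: -648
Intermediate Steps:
T(O) = 1 - O/9 (T(O) = O*(-⅑) + 1 = -O/9 + 1 = 1 - O/9)
T(-63) - 656 = (1 - ⅑*(-63)) - 656 = (1 + 7) - 656 = 8 - 656 = -648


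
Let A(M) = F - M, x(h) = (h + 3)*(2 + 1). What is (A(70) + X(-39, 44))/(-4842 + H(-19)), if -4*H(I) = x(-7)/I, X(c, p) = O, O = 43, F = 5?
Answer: 418/92001 ≈ 0.0045434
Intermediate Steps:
x(h) = 9 + 3*h (x(h) = (3 + h)*3 = 9 + 3*h)
X(c, p) = 43
H(I) = 3/I (H(I) = -(9 + 3*(-7))/(4*I) = -(9 - 21)/(4*I) = -(-3)/I = 3/I)
A(M) = 5 - M
(A(70) + X(-39, 44))/(-4842 + H(-19)) = ((5 - 1*70) + 43)/(-4842 + 3/(-19)) = ((5 - 70) + 43)/(-4842 + 3*(-1/19)) = (-65 + 43)/(-4842 - 3/19) = -22/(-92001/19) = -22*(-19/92001) = 418/92001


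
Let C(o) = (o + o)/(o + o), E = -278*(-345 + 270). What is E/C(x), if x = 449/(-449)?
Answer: 20850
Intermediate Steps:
E = 20850 (E = -278*(-75) = 20850)
x = -1 (x = 449*(-1/449) = -1)
C(o) = 1 (C(o) = (2*o)/((2*o)) = (2*o)*(1/(2*o)) = 1)
E/C(x) = 20850/1 = 20850*1 = 20850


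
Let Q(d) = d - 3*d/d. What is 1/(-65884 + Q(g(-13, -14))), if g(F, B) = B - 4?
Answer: -1/65905 ≈ -1.5173e-5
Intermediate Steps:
g(F, B) = -4 + B
Q(d) = -3 + d (Q(d) = d - 3*1 = d - 3 = -3 + d)
1/(-65884 + Q(g(-13, -14))) = 1/(-65884 + (-3 + (-4 - 14))) = 1/(-65884 + (-3 - 18)) = 1/(-65884 - 21) = 1/(-65905) = -1/65905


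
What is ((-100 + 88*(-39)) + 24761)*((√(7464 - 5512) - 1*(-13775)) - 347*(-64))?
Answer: 763883107 + 84916*√122 ≈ 7.6482e+8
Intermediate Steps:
((-100 + 88*(-39)) + 24761)*((√(7464 - 5512) - 1*(-13775)) - 347*(-64)) = ((-100 - 3432) + 24761)*((√1952 + 13775) + 22208) = (-3532 + 24761)*((4*√122 + 13775) + 22208) = 21229*((13775 + 4*√122) + 22208) = 21229*(35983 + 4*√122) = 763883107 + 84916*√122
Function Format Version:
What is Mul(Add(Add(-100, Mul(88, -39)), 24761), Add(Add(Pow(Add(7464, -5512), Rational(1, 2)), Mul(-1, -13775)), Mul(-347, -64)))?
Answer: Add(763883107, Mul(84916, Pow(122, Rational(1, 2)))) ≈ 7.6482e+8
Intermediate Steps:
Mul(Add(Add(-100, Mul(88, -39)), 24761), Add(Add(Pow(Add(7464, -5512), Rational(1, 2)), Mul(-1, -13775)), Mul(-347, -64))) = Mul(Add(Add(-100, -3432), 24761), Add(Add(Pow(1952, Rational(1, 2)), 13775), 22208)) = Mul(Add(-3532, 24761), Add(Add(Mul(4, Pow(122, Rational(1, 2))), 13775), 22208)) = Mul(21229, Add(Add(13775, Mul(4, Pow(122, Rational(1, 2)))), 22208)) = Mul(21229, Add(35983, Mul(4, Pow(122, Rational(1, 2))))) = Add(763883107, Mul(84916, Pow(122, Rational(1, 2))))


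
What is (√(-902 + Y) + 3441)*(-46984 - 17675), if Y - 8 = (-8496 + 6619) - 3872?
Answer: -222491619 - 64659*I*√6643 ≈ -2.2249e+8 - 5.27e+6*I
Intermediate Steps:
Y = -5741 (Y = 8 + ((-8496 + 6619) - 3872) = 8 + (-1877 - 3872) = 8 - 5749 = -5741)
(√(-902 + Y) + 3441)*(-46984 - 17675) = (√(-902 - 5741) + 3441)*(-46984 - 17675) = (√(-6643) + 3441)*(-64659) = (I*√6643 + 3441)*(-64659) = (3441 + I*√6643)*(-64659) = -222491619 - 64659*I*√6643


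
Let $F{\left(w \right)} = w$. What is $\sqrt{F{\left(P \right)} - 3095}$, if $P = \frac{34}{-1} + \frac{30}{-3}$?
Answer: $i \sqrt{3139} \approx 56.027 i$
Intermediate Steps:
$P = -44$ ($P = 34 \left(-1\right) + 30 \left(- \frac{1}{3}\right) = -34 - 10 = -44$)
$\sqrt{F{\left(P \right)} - 3095} = \sqrt{-44 - 3095} = \sqrt{-3139} = i \sqrt{3139}$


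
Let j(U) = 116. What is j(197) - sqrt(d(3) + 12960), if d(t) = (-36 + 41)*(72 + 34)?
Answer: 116 - sqrt(13490) ≈ -0.14646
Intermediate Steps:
d(t) = 530 (d(t) = 5*106 = 530)
j(197) - sqrt(d(3) + 12960) = 116 - sqrt(530 + 12960) = 116 - sqrt(13490)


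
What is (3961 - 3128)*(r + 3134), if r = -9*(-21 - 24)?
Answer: 2947987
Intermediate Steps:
r = 405 (r = -9*(-45) = 405)
(3961 - 3128)*(r + 3134) = (3961 - 3128)*(405 + 3134) = 833*3539 = 2947987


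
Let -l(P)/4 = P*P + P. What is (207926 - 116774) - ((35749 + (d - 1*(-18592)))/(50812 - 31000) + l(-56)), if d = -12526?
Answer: 2049945449/19812 ≈ 1.0347e+5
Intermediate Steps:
l(P) = -4*P - 4*P² (l(P) = -4*(P*P + P) = -4*(P² + P) = -4*(P + P²) = -4*P - 4*P²)
(207926 - 116774) - ((35749 + (d - 1*(-18592)))/(50812 - 31000) + l(-56)) = (207926 - 116774) - ((35749 + (-12526 - 1*(-18592)))/(50812 - 31000) - 4*(-56)*(1 - 56)) = 91152 - ((35749 + (-12526 + 18592))/19812 - 4*(-56)*(-55)) = 91152 - ((35749 + 6066)*(1/19812) - 12320) = 91152 - (41815*(1/19812) - 12320) = 91152 - (41815/19812 - 12320) = 91152 - 1*(-244042025/19812) = 91152 + 244042025/19812 = 2049945449/19812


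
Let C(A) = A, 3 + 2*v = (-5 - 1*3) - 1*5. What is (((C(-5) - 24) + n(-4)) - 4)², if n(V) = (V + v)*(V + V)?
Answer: 3969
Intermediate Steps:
v = -8 (v = -3/2 + ((-5 - 1*3) - 1*5)/2 = -3/2 + ((-5 - 3) - 5)/2 = -3/2 + (-8 - 5)/2 = -3/2 + (½)*(-13) = -3/2 - 13/2 = -8)
n(V) = 2*V*(-8 + V) (n(V) = (V - 8)*(V + V) = (-8 + V)*(2*V) = 2*V*(-8 + V))
(((C(-5) - 24) + n(-4)) - 4)² = (((-5 - 24) + 2*(-4)*(-8 - 4)) - 4)² = ((-29 + 2*(-4)*(-12)) - 4)² = ((-29 + 96) - 4)² = (67 - 4)² = 63² = 3969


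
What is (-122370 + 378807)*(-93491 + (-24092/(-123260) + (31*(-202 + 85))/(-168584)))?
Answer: -9580422425149539027/399608920 ≈ -2.3975e+10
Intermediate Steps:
(-122370 + 378807)*(-93491 + (-24092/(-123260) + (31*(-202 + 85))/(-168584))) = 256437*(-93491 + (-24092*(-1/123260) + (31*(-117))*(-1/168584))) = 256437*(-93491 + (6023/30815 - 3627*(-1/168584))) = 256437*(-93491 + (6023/30815 + 279/12968)) = 256437*(-93491 + 86703649/399608920) = 256437*(-37359750836071/399608920) = -9580422425149539027/399608920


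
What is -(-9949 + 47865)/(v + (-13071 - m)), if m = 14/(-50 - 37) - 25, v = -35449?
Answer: 3298692/4219051 ≈ 0.78186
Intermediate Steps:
m = -2189/87 (m = 14/(-87) - 25 = -1/87*14 - 25 = -14/87 - 25 = -2189/87 ≈ -25.161)
-(-9949 + 47865)/(v + (-13071 - m)) = -(-9949 + 47865)/(-35449 + (-13071 - 1*(-2189/87))) = -37916/(-35449 + (-13071 + 2189/87)) = -37916/(-35449 - 1134988/87) = -37916/(-4219051/87) = -37916*(-87)/4219051 = -1*(-3298692/4219051) = 3298692/4219051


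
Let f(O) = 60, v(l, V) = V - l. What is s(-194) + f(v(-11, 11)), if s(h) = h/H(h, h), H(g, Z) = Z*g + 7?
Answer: 2258386/37643 ≈ 59.995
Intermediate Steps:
H(g, Z) = 7 + Z*g
s(h) = h/(7 + h²) (s(h) = h/(7 + h*h) = h/(7 + h²))
s(-194) + f(v(-11, 11)) = -194/(7 + (-194)²) + 60 = -194/(7 + 37636) + 60 = -194/37643 + 60 = 2258386/37643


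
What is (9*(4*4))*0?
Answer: 0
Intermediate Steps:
(9*(4*4))*0 = (9*16)*0 = 144*0 = 0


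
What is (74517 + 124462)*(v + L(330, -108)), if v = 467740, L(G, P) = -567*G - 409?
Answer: 55758094359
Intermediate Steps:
L(G, P) = -409 - 567*G
(74517 + 124462)*(v + L(330, -108)) = (74517 + 124462)*(467740 + (-409 - 567*330)) = 198979*(467740 + (-409 - 187110)) = 198979*(467740 - 187519) = 198979*280221 = 55758094359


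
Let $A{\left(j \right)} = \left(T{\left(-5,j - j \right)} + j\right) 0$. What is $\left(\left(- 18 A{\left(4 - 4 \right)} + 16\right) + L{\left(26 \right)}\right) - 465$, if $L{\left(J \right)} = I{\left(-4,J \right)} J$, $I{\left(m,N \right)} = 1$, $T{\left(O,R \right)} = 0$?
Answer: $-423$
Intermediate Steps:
$A{\left(j \right)} = 0$ ($A{\left(j \right)} = \left(0 + j\right) 0 = j 0 = 0$)
$L{\left(J \right)} = J$ ($L{\left(J \right)} = 1 J = J$)
$\left(\left(- 18 A{\left(4 - 4 \right)} + 16\right) + L{\left(26 \right)}\right) - 465 = \left(\left(\left(-18\right) 0 + 16\right) + 26\right) - 465 = \left(\left(0 + 16\right) + 26\right) - 465 = \left(16 + 26\right) - 465 = 42 - 465 = -423$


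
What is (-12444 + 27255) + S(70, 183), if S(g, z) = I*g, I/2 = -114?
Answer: -1149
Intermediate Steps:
I = -228 (I = 2*(-114) = -228)
S(g, z) = -228*g
(-12444 + 27255) + S(70, 183) = (-12444 + 27255) - 228*70 = 14811 - 15960 = -1149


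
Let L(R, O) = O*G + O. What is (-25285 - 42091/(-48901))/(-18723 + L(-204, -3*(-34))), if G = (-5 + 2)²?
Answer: 137379966/96188267 ≈ 1.4282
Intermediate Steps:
G = 9 (G = (-3)² = 9)
L(R, O) = 10*O (L(R, O) = O*9 + O = 9*O + O = 10*O)
(-25285 - 42091/(-48901))/(-18723 + L(-204, -3*(-34))) = (-25285 - 42091/(-48901))/(-18723 + 10*(-3*(-34))) = (-25285 - 42091*(-1/48901))/(-18723 + 10*102) = (-25285 + 42091/48901)/(-18723 + 1020) = -1236419694/48901/(-17703) = -1236419694/48901*(-1/17703) = 137379966/96188267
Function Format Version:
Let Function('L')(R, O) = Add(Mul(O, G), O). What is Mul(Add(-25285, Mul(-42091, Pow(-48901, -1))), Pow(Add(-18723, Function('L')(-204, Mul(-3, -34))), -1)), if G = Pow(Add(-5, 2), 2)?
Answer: Rational(137379966, 96188267) ≈ 1.4282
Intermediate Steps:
G = 9 (G = Pow(-3, 2) = 9)
Function('L')(R, O) = Mul(10, O) (Function('L')(R, O) = Add(Mul(O, 9), O) = Add(Mul(9, O), O) = Mul(10, O))
Mul(Add(-25285, Mul(-42091, Pow(-48901, -1))), Pow(Add(-18723, Function('L')(-204, Mul(-3, -34))), -1)) = Mul(Add(-25285, Mul(-42091, Pow(-48901, -1))), Pow(Add(-18723, Mul(10, Mul(-3, -34))), -1)) = Mul(Add(-25285, Mul(-42091, Rational(-1, 48901))), Pow(Add(-18723, Mul(10, 102)), -1)) = Mul(Add(-25285, Rational(42091, 48901)), Pow(Add(-18723, 1020), -1)) = Mul(Rational(-1236419694, 48901), Pow(-17703, -1)) = Mul(Rational(-1236419694, 48901), Rational(-1, 17703)) = Rational(137379966, 96188267)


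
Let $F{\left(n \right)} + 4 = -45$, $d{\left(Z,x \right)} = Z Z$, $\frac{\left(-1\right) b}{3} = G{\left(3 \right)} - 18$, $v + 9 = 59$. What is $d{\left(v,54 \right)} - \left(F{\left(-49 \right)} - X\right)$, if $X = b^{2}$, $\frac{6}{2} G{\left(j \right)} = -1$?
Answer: $5574$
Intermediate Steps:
$v = 50$ ($v = -9 + 59 = 50$)
$G{\left(j \right)} = - \frac{1}{3}$ ($G{\left(j \right)} = \frac{1}{3} \left(-1\right) = - \frac{1}{3}$)
$b = 55$ ($b = - 3 \left(- \frac{1}{3} - 18\right) = \left(-3\right) \left(- \frac{55}{3}\right) = 55$)
$d{\left(Z,x \right)} = Z^{2}$
$F{\left(n \right)} = -49$ ($F{\left(n \right)} = -4 - 45 = -49$)
$X = 3025$ ($X = 55^{2} = 3025$)
$d{\left(v,54 \right)} - \left(F{\left(-49 \right)} - X\right) = 50^{2} - \left(-49 - 3025\right) = 2500 - \left(-49 - 3025\right) = 2500 - -3074 = 2500 + 3074 = 5574$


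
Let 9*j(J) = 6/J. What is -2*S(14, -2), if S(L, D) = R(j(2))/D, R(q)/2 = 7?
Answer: 14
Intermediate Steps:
j(J) = 2/(3*J) (j(J) = (6/J)/9 = 2/(3*J))
R(q) = 14 (R(q) = 2*7 = 14)
S(L, D) = 14/D
-2*S(14, -2) = -28/(-2) = -28*(-1)/2 = -2*(-7) = 14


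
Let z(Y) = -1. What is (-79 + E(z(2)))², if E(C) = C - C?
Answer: 6241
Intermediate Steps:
E(C) = 0
(-79 + E(z(2)))² = (-79 + 0)² = (-79)² = 6241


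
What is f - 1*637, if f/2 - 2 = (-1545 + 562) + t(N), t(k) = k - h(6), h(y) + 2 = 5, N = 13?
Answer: -2579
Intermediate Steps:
h(y) = 3 (h(y) = -2 + 5 = 3)
t(k) = -3 + k (t(k) = k - 1*3 = k - 3 = -3 + k)
f = -1942 (f = 4 + 2*((-1545 + 562) + (-3 + 13)) = 4 + 2*(-983 + 10) = 4 + 2*(-973) = 4 - 1946 = -1942)
f - 1*637 = -1942 - 1*637 = -1942 - 637 = -2579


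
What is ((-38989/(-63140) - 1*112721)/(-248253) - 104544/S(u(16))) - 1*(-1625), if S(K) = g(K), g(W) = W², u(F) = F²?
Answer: 4344062479742459/2675147847680 ≈ 1623.9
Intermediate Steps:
S(K) = K²
((-38989/(-63140) - 1*112721)/(-248253) - 104544/S(u(16))) - 1*(-1625) = ((-38989/(-63140) - 1*112721)/(-248253) - 104544/((16²)²)) - 1*(-1625) = ((-38989*(-1/63140) - 112721)*(-1/248253) - 104544/(256²)) + 1625 = ((38989/63140 - 112721)*(-1/248253) - 104544/65536) + 1625 = (-7117164951/63140*(-1/248253) - 104544*1/65536) + 1625 = (2372388317/5224898140 - 3267/2048) + 1625 = -3052772737541/2675147847680 + 1625 = 4344062479742459/2675147847680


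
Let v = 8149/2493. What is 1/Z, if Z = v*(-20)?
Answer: -2493/162980 ≈ -0.015296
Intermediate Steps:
v = 8149/2493 (v = 8149*(1/2493) = 8149/2493 ≈ 3.2688)
Z = -162980/2493 (Z = (8149/2493)*(-20) = -162980/2493 ≈ -65.375)
1/Z = 1/(-162980/2493) = -2493/162980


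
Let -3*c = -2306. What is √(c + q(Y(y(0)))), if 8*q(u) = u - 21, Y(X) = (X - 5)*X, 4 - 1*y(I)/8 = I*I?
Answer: √125862/12 ≈ 29.564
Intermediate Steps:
c = 2306/3 (c = -⅓*(-2306) = 2306/3 ≈ 768.67)
y(I) = 32 - 8*I² (y(I) = 32 - 8*I*I = 32 - 8*I²)
Y(X) = X*(-5 + X) (Y(X) = (-5 + X)*X = X*(-5 + X))
q(u) = -21/8 + u/8 (q(u) = (u - 21)/8 = (-21 + u)/8 = -21/8 + u/8)
√(c + q(Y(y(0)))) = √(2306/3 + (-21/8 + ((32 - 8*0²)*(-5 + (32 - 8*0²)))/8)) = √(2306/3 + (-21/8 + ((32 - 8*0)*(-5 + (32 - 8*0)))/8)) = √(2306/3 + (-21/8 + ((32 + 0)*(-5 + (32 + 0)))/8)) = √(2306/3 + (-21/8 + (32*(-5 + 32))/8)) = √(2306/3 + (-21/8 + (32*27)/8)) = √(2306/3 + (-21/8 + (⅛)*864)) = √(2306/3 + (-21/8 + 108)) = √(2306/3 + 843/8) = √(20977/24) = √125862/12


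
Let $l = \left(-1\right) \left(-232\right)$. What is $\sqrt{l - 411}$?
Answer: $i \sqrt{179} \approx 13.379 i$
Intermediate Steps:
$l = 232$
$\sqrt{l - 411} = \sqrt{232 - 411} = \sqrt{-179} = i \sqrt{179}$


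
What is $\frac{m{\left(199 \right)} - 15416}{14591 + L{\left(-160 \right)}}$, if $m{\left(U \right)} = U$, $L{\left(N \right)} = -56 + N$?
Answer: $- \frac{15217}{14375} \approx -1.0586$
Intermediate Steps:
$\frac{m{\left(199 \right)} - 15416}{14591 + L{\left(-160 \right)}} = \frac{199 - 15416}{14591 - 216} = - \frac{15217}{14591 - 216} = - \frac{15217}{14375}$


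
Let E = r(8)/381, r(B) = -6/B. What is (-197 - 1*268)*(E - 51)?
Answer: 12047685/508 ≈ 23716.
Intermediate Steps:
E = -1/508 (E = -6/8/381 = -6*1/8*(1/381) = -3/4*1/381 = -1/508 ≈ -0.0019685)
(-197 - 1*268)*(E - 51) = (-197 - 1*268)*(-1/508 - 51) = (-197 - 268)*(-25909/508) = -465*(-25909/508) = 12047685/508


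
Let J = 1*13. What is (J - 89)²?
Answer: 5776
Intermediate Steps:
J = 13
(J - 89)² = (13 - 89)² = (-76)² = 5776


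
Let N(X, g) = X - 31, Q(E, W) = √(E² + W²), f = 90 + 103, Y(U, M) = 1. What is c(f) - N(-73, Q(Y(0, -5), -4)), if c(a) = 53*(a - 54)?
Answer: 7471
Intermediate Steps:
f = 193
c(a) = -2862 + 53*a (c(a) = 53*(-54 + a) = -2862 + 53*a)
N(X, g) = -31 + X
c(f) - N(-73, Q(Y(0, -5), -4)) = (-2862 + 53*193) - (-31 - 73) = (-2862 + 10229) - 1*(-104) = 7367 + 104 = 7471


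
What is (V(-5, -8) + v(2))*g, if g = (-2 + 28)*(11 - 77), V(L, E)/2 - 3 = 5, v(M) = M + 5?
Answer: -39468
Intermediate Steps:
v(M) = 5 + M
V(L, E) = 16 (V(L, E) = 6 + 2*5 = 6 + 10 = 16)
g = -1716 (g = 26*(-66) = -1716)
(V(-5, -8) + v(2))*g = (16 + (5 + 2))*(-1716) = (16 + 7)*(-1716) = 23*(-1716) = -39468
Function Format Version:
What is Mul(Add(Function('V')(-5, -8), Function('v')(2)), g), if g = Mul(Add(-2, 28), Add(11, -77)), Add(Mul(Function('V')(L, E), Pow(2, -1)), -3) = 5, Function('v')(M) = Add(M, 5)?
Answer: -39468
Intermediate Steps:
Function('v')(M) = Add(5, M)
Function('V')(L, E) = 16 (Function('V')(L, E) = Add(6, Mul(2, 5)) = Add(6, 10) = 16)
g = -1716 (g = Mul(26, -66) = -1716)
Mul(Add(Function('V')(-5, -8), Function('v')(2)), g) = Mul(Add(16, Add(5, 2)), -1716) = Mul(Add(16, 7), -1716) = Mul(23, -1716) = -39468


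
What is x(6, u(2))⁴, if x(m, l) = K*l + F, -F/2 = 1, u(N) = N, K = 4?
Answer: 1296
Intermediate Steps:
F = -2 (F = -2*1 = -2)
x(m, l) = -2 + 4*l (x(m, l) = 4*l - 2 = -2 + 4*l)
x(6, u(2))⁴ = (-2 + 4*2)⁴ = (-2 + 8)⁴ = 6⁴ = 1296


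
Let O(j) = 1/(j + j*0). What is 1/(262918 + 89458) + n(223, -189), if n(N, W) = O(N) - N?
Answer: -17522953505/78579848 ≈ -223.00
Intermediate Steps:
O(j) = 1/j (O(j) = 1/(j + 0) = 1/j)
n(N, W) = 1/N - N
1/(262918 + 89458) + n(223, -189) = 1/(262918 + 89458) + (1/223 - 1*223) = 1/352376 + (1/223 - 223) = 1/352376 - 49728/223 = -17522953505/78579848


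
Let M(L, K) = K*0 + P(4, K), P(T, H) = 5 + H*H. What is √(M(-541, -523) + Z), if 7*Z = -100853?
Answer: √12697195/7 ≈ 509.04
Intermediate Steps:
Z = -100853/7 (Z = (⅐)*(-100853) = -100853/7 ≈ -14408.)
P(T, H) = 5 + H²
M(L, K) = 5 + K² (M(L, K) = K*0 + (5 + K²) = 0 + (5 + K²) = 5 + K²)
√(M(-541, -523) + Z) = √((5 + (-523)²) - 100853/7) = √((5 + 273529) - 100853/7) = √(273534 - 100853/7) = √(1813885/7) = √12697195/7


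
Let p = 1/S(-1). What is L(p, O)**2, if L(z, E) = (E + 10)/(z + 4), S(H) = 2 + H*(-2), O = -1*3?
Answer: 784/289 ≈ 2.7128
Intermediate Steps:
O = -3
S(H) = 2 - 2*H
p = 1/4 (p = 1/(2 - 2*(-1)) = 1/(2 + 2) = 1/4 ≈ 0.25000)
L(z, E) = (10 + E)/(4 + z)
L(p, O)**2 = ((10 - 3)/(4 + 1/4))**2 = (7/(17/4))**2 = ((4/17)*7)**2 = (28/17)**2 = 784/289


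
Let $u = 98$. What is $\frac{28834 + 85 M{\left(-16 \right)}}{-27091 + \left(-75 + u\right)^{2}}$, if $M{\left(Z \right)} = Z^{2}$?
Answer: $- \frac{25297}{13281} \approx -1.9048$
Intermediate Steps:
$\frac{28834 + 85 M{\left(-16 \right)}}{-27091 + \left(-75 + u\right)^{2}} = \frac{28834 + 85 \left(-16\right)^{2}}{-27091 + \left(-75 + 98\right)^{2}} = \frac{28834 + 85 \cdot 256}{-27091 + 23^{2}} = \frac{28834 + 21760}{-27091 + 529} = \frac{50594}{-26562} = 50594 \left(- \frac{1}{26562}\right) = - \frac{25297}{13281}$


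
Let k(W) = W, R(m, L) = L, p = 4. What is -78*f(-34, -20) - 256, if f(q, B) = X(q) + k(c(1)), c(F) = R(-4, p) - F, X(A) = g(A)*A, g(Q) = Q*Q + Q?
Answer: 2975054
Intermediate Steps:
g(Q) = Q + Q² (g(Q) = Q² + Q = Q + Q²)
X(A) = A²*(1 + A) (X(A) = (A*(1 + A))*A = A²*(1 + A))
c(F) = 4 - F
f(q, B) = 3 + q²*(1 + q) (f(q, B) = q²*(1 + q) + (4 - 1*1) = q²*(1 + q) + (4 - 1) = q²*(1 + q) + 3 = 3 + q²*(1 + q))
-78*f(-34, -20) - 256 = -78*(3 + (-34)²*(1 - 34)) - 256 = -78*(3 + 1156*(-33)) - 256 = -78*(3 - 38148) - 256 = -78*(-38145) - 256 = 2975310 - 256 = 2975054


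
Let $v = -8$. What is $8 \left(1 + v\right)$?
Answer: $-56$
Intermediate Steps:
$8 \left(1 + v\right) = 8 \left(1 - 8\right) = 8 \left(-7\right) = -56$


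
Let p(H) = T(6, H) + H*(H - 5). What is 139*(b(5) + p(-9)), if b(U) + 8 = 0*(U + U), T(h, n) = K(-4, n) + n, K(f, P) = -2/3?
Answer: 45175/3 ≈ 15058.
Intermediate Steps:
K(f, P) = -2/3 (K(f, P) = -2*1/3 = -2/3)
T(h, n) = -2/3 + n
p(H) = -2/3 + H + H*(-5 + H) (p(H) = (-2/3 + H) + H*(H - 5) = (-2/3 + H) + H*(-5 + H) = -2/3 + H + H*(-5 + H))
b(U) = -8 (b(U) = -8 + 0*(U + U) = -8 + 0*(2*U) = -8 + 0 = -8)
139*(b(5) + p(-9)) = 139*(-8 + (-2/3 + (-9)**2 - 4*(-9))) = 139*(-8 + (-2/3 + 81 + 36)) = 139*(-8 + 349/3) = 139*(325/3) = 45175/3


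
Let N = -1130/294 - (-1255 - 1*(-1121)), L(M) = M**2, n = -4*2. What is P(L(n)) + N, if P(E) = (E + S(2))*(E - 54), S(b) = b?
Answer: 116153/147 ≈ 790.16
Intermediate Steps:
n = -8
P(E) = (-54 + E)*(2 + E) (P(E) = (E + 2)*(E - 54) = (2 + E)*(-54 + E) = (-54 + E)*(2 + E))
N = 19133/147 (N = -1130*1/294 - (-1255 + 1121) = -565/147 - 1*(-134) = -565/147 + 134 = 19133/147 ≈ 130.16)
P(L(n)) + N = (-108 + ((-8)**2)**2 - 52*(-8)**2) + 19133/147 = (-108 + 64**2 - 52*64) + 19133/147 = (-108 + 4096 - 3328) + 19133/147 = 660 + 19133/147 = 116153/147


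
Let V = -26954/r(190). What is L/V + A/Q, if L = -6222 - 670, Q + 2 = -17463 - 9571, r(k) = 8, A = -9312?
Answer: 72568856/30363681 ≈ 2.3900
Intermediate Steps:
Q = -27036 (Q = -2 + (-17463 - 9571) = -2 - 27034 = -27036)
V = -13477/4 (V = -26954/8 = -26954*⅛ = -13477/4 ≈ -3369.3)
L = -6892
L/V + A/Q = -6892/(-13477/4) - 9312/(-27036) = -6892*(-4/13477) - 9312*(-1/27036) = 27568/13477 + 776/2253 = 72568856/30363681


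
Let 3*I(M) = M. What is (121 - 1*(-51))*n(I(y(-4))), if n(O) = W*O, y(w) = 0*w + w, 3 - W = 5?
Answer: 1376/3 ≈ 458.67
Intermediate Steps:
W = -2 (W = 3 - 1*5 = 3 - 5 = -2)
y(w) = w (y(w) = 0 + w = w)
I(M) = M/3
n(O) = -2*O
(121 - 1*(-51))*n(I(y(-4))) = (121 - 1*(-51))*(-2*(-4)/3) = (121 + 51)*(-2*(-4/3)) = 172*(8/3) = 1376/3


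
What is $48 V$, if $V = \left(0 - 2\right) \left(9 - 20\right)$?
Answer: $1056$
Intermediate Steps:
$V = 22$ ($V = \left(-2\right) \left(-11\right) = 22$)
$48 V = 48 \cdot 22 = 1056$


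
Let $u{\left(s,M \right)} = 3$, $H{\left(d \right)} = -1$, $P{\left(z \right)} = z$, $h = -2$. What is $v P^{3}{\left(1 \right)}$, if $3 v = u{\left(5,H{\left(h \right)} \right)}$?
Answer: $1$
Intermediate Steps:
$v = 1$ ($v = \frac{1}{3} \cdot 3 = 1$)
$v P^{3}{\left(1 \right)} = 1 \cdot 1^{3} = 1 \cdot 1 = 1$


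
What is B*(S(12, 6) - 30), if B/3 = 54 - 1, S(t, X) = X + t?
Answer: -1908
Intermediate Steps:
B = 159 (B = 3*(54 - 1) = 3*53 = 159)
B*(S(12, 6) - 30) = 159*((6 + 12) - 30) = 159*(18 - 30) = 159*(-12) = -1908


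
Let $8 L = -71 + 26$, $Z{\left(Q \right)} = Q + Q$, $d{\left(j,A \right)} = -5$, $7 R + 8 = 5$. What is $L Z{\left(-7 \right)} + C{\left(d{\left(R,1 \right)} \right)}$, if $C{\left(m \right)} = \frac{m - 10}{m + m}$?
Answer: $\frac{321}{4} \approx 80.25$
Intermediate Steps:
$R = - \frac{3}{7}$ ($R = - \frac{8}{7} + \frac{1}{7} \cdot 5 = - \frac{8}{7} + \frac{5}{7} = - \frac{3}{7} \approx -0.42857$)
$Z{\left(Q \right)} = 2 Q$
$L = - \frac{45}{8}$ ($L = \frac{-71 + 26}{8} = \frac{1}{8} \left(-45\right) = - \frac{45}{8} \approx -5.625$)
$C{\left(m \right)} = \frac{-10 + m}{2 m}$
$L Z{\left(-7 \right)} + C{\left(d{\left(R,1 \right)} \right)} = - \frac{45 \cdot 2 \left(-7\right)}{8} + \frac{-10 - 5}{2 \left(-5\right)} = \left(- \frac{45}{8}\right) \left(-14\right) + \frac{1}{2} \left(- \frac{1}{5}\right) \left(-15\right) = \frac{315}{4} + \frac{3}{2} = \frac{321}{4}$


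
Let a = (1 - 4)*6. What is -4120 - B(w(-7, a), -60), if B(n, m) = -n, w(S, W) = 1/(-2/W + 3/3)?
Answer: -41191/10 ≈ -4119.1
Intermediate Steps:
a = -18 (a = -3*6 = -18)
w(S, W) = 1/(1 - 2/W) (w(S, W) = 1/(-2/W + 3*(⅓)) = 1/(-2/W + 1) = 1/(1 - 2/W))
-4120 - B(w(-7, a), -60) = -4120 - (-1)*(-18/(-2 - 18)) = -4120 - (-1)*(-18/(-20)) = -4120 - (-1)*(-18*(-1/20)) = -4120 - (-1)*9/10 = -4120 - 1*(-9/10) = -4120 + 9/10 = -41191/10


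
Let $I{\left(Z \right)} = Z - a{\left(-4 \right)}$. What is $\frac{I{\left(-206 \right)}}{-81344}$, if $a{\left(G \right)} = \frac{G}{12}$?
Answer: $\frac{617}{244032} \approx 0.0025284$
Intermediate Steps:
$a{\left(G \right)} = \frac{G}{12}$ ($a{\left(G \right)} = G \frac{1}{12} = \frac{G}{12}$)
$I{\left(Z \right)} = \frac{1}{3} + Z$ ($I{\left(Z \right)} = Z - \frac{1}{12} \left(-4\right) = Z - - \frac{1}{3} = Z + \frac{1}{3} = \frac{1}{3} + Z$)
$\frac{I{\left(-206 \right)}}{-81344} = \frac{\frac{1}{3} - 206}{-81344} = \left(- \frac{617}{3}\right) \left(- \frac{1}{81344}\right) = \frac{617}{244032}$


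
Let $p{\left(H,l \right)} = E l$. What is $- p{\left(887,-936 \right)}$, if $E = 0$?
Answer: $0$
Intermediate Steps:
$p{\left(H,l \right)} = 0$ ($p{\left(H,l \right)} = 0 l = 0$)
$- p{\left(887,-936 \right)} = \left(-1\right) 0 = 0$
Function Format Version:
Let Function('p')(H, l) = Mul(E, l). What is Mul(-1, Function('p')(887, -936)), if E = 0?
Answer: 0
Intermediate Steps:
Function('p')(H, l) = 0 (Function('p')(H, l) = Mul(0, l) = 0)
Mul(-1, Function('p')(887, -936)) = Mul(-1, 0) = 0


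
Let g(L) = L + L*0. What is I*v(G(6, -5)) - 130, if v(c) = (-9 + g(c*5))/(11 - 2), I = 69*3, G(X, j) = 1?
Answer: -222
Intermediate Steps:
g(L) = L (g(L) = L + 0 = L)
I = 207
v(c) = -1 + 5*c/9 (v(c) = (-9 + c*5)/(11 - 2) = (-9 + 5*c)/9 = (-9 + 5*c)*(⅑) = -1 + 5*c/9)
I*v(G(6, -5)) - 130 = 207*(-1 + (5/9)*1) - 130 = 207*(-1 + 5/9) - 130 = 207*(-4/9) - 130 = -92 - 130 = -222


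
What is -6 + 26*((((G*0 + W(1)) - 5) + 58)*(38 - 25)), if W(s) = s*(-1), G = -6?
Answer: 17570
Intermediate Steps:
W(s) = -s
-6 + 26*((((G*0 + W(1)) - 5) + 58)*(38 - 25)) = -6 + 26*((((-6*0 - 1*1) - 5) + 58)*(38 - 25)) = -6 + 26*((((0 - 1) - 5) + 58)*13) = -6 + 26*(((-1 - 5) + 58)*13) = -6 + 26*((-6 + 58)*13) = -6 + 26*(52*13) = -6 + 26*676 = -6 + 17576 = 17570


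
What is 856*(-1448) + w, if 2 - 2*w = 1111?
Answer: -2480085/2 ≈ -1.2400e+6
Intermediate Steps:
w = -1109/2 (w = 1 - 1/2*1111 = 1 - 1111/2 = -1109/2 ≈ -554.50)
856*(-1448) + w = 856*(-1448) - 1109/2 = -1239488 - 1109/2 = -2480085/2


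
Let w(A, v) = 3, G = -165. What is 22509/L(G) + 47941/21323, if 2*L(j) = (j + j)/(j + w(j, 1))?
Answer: 25920444733/1172765 ≈ 22102.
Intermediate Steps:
L(j) = j/(3 + j) (L(j) = ((j + j)/(j + 3))/2 = ((2*j)/(3 + j))/2 = (2*j/(3 + j))/2 = j/(3 + j))
22509/L(G) + 47941/21323 = 22509/((-165/(3 - 165))) + 47941/21323 = 22509/((-165/(-162))) + 47941*(1/21323) = 22509/((-165*(-1/162))) + 47941/21323 = 22509/(55/54) + 47941/21323 = 22509*(54/55) + 47941/21323 = 1215486/55 + 47941/21323 = 25920444733/1172765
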